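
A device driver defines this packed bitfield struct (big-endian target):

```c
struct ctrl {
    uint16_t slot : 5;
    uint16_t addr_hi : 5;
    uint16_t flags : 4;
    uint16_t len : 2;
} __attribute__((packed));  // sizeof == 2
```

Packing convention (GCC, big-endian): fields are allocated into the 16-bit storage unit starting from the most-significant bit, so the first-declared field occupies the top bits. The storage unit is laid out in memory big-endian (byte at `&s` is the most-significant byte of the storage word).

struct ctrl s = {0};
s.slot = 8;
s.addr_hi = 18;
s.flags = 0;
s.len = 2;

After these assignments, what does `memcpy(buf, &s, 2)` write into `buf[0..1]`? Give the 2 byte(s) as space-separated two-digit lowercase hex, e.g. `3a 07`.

44 82

[11+:5] slot=8 & 0x1f = 0x8; word=0x4000
[6+:5] addr_hi=18 & 0x1f = 0x12; word=0x4480
[2+:4] flags=0 & 0xf = 0x0; word=0x4480
[0+:2] len=2 & 0x3 = 0x2; word=0x4482
word = 0x4482 → big-endian bytes:
  [0]=0x44  [1]=0x82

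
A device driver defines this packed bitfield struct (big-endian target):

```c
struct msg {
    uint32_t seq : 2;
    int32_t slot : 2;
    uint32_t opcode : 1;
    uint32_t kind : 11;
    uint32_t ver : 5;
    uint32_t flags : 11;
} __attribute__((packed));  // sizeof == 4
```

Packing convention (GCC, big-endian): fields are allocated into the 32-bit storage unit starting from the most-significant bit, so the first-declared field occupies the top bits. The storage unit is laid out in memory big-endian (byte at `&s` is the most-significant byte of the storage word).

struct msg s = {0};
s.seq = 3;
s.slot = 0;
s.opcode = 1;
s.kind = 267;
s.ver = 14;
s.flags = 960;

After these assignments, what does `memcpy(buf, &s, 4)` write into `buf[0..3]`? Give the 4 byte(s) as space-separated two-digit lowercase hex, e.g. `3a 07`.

c9 0b 73 c0

seq:2 = 3 → 0x3 << 30 → word 0xc0000000
slot:2 = 0 → 0x0 << 28 → word 0xc0000000
opcode:1 = 1 → 0x1 << 27 → word 0xc8000000
kind:11 = 267 → 0x10b << 16 → word 0xc90b0000
ver:5 = 14 → 0xe << 11 → word 0xc90b7000
flags:11 = 960 → 0x3c0 << 0 → word 0xc90b73c0
word = 0xc90b73c0 → big-endian bytes:
  [0]=0xc9  [1]=0x0b  [2]=0x73  [3]=0xc0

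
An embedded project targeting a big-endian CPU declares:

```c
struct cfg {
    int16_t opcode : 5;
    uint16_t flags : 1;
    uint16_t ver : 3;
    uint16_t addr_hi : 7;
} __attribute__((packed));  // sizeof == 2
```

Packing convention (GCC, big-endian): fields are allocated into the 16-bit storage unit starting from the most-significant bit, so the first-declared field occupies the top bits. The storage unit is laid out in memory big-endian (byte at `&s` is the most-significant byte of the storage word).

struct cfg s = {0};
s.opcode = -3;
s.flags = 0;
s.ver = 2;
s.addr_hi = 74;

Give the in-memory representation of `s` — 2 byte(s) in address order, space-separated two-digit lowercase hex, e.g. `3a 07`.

opcode:5 = -3 → 0x1d << 11 → word 0xe800
flags:1 = 0 → 0x0 << 10 → word 0xe800
ver:3 = 2 → 0x2 << 7 → word 0xe900
addr_hi:7 = 74 → 0x4a << 0 → word 0xe94a
word = 0xe94a → big-endian bytes:
  [0]=0xe9  [1]=0x4a

e9 4a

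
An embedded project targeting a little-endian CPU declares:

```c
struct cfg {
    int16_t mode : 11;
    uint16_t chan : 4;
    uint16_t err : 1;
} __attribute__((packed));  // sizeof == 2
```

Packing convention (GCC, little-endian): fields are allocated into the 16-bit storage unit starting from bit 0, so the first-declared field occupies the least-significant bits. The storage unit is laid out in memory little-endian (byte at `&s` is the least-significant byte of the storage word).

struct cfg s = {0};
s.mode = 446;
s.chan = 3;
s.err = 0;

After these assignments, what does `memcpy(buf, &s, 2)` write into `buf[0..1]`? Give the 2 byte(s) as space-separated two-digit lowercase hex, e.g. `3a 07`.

mode (11b) val=446 bits=0x1be at bit 0: 0x01be
chan (4b) val=3 bits=0x3 at bit 11: 0x19be
err (1b) val=0 bits=0x0 at bit 15: 0x19be
word = 0x19be → little-endian bytes:
  [0]=0xbe  [1]=0x19

be 19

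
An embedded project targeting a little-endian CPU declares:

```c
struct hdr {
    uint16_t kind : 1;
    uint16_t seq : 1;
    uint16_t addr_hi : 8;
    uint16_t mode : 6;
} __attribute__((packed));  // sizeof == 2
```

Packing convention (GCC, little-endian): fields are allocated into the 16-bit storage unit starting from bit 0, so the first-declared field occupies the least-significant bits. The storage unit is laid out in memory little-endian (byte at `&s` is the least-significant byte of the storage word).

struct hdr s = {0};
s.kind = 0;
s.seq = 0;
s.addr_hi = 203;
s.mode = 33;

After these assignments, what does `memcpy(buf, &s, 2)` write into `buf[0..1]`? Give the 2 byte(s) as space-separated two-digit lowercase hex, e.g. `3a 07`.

2c 87

[0+:1] kind=0 & 0x1 = 0x0; word=0x0000
[1+:1] seq=0 & 0x1 = 0x0; word=0x0000
[2+:8] addr_hi=203 & 0xff = 0xcb; word=0x032c
[10+:6] mode=33 & 0x3f = 0x21; word=0x872c
word = 0x872c → little-endian bytes:
  [0]=0x2c  [1]=0x87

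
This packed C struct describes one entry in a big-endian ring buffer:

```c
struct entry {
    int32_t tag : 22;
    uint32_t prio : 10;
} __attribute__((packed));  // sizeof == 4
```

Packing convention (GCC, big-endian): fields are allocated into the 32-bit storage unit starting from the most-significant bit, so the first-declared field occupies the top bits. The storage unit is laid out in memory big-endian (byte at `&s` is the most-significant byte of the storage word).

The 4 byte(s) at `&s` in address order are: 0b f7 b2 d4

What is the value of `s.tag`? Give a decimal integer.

[0]=0x0b [1]=0xf7 [2]=0xb2 [3]=0xd4 (big-endian) → word 0x0bf7b2d4
tag:22 @ bit 10 → (0x0bf7b2d4>>10)&0x3fffff = 0x2fdec  ←
prio:10 @ bit 0 → (0x0bf7b2d4>>0)&0x3ff = 0x2d4
tag signed 22b, MSB=0: value = 196076

196076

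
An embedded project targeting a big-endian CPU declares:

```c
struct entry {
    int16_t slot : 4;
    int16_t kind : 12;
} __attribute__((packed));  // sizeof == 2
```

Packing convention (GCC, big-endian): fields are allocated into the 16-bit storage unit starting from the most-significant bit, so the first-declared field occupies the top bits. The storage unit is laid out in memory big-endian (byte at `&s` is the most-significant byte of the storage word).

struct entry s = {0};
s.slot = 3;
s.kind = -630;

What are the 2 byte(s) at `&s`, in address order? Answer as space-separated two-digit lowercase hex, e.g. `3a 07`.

slot (4b) val=3 bits=0x3 at bit 12: 0x3000
kind (12b) val=-630 bits=0xd8a at bit 0: 0x3d8a
word = 0x3d8a → big-endian bytes:
  [0]=0x3d  [1]=0x8a

3d 8a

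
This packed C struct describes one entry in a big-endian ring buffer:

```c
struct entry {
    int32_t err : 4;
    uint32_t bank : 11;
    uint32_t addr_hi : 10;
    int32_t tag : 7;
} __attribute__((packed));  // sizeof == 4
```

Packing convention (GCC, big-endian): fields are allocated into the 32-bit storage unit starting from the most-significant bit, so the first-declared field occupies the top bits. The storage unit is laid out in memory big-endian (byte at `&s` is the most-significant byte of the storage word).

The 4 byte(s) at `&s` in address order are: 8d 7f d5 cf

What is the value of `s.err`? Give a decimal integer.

-8

[0]=0x8d [1]=0x7f [2]=0xd5 [3]=0xcf (big-endian) → word 0x8d7fd5cf
err [28+:4] = (word>>28) & 0xf = 8  ←
bank [17+:11] = (word>>17) & 0x7ff = 1727
addr_hi [7+:10] = (word>>7) & 0x3ff = 939
tag [0+:7] = (word>>0) & 0x7f = 79
err signed 4b, MSB=1: 8 - 16 = -8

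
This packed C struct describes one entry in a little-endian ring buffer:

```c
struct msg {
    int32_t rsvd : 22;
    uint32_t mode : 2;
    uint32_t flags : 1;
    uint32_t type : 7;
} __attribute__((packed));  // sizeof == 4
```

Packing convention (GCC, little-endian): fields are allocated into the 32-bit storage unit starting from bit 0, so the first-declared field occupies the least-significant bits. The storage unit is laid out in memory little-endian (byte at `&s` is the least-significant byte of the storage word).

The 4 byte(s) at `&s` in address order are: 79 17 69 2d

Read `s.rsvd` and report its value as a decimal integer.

-1501319

[0]=0x79 [1]=0x17 [2]=0x69 [3]=0x2d (little-endian) → word 0x2d691779
rsvd:22 @ bit 0 → (0x2d691779>>0)&0x3fffff = 0x291779  ←
mode:2 @ bit 22 → (0x2d691779>>22)&0x3 = 0x1
flags:1 @ bit 24 → (0x2d691779>>24)&0x1 = 0x1
type:7 @ bit 25 → (0x2d691779>>25)&0x7f = 0x16
rsvd signed 22b, MSB=1: 2692985 - 4194304 = -1501319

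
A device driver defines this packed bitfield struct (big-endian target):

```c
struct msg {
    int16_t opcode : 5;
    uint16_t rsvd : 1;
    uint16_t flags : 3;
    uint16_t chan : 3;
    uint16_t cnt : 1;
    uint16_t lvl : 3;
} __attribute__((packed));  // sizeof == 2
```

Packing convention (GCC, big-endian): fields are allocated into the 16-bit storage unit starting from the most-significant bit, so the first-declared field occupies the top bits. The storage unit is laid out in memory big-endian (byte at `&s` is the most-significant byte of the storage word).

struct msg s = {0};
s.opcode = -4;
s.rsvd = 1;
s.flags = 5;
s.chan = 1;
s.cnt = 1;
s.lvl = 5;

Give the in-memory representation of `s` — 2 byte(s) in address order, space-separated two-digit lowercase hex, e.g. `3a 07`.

e6 9d

[11+:5] opcode=-4 & 0x1f = 0x1c; word=0xe000
[10+:1] rsvd=1 & 0x1 = 0x1; word=0xe400
[7+:3] flags=5 & 0x7 = 0x5; word=0xe680
[4+:3] chan=1 & 0x7 = 0x1; word=0xe690
[3+:1] cnt=1 & 0x1 = 0x1; word=0xe698
[0+:3] lvl=5 & 0x7 = 0x5; word=0xe69d
word = 0xe69d → big-endian bytes:
  [0]=0xe6  [1]=0x9d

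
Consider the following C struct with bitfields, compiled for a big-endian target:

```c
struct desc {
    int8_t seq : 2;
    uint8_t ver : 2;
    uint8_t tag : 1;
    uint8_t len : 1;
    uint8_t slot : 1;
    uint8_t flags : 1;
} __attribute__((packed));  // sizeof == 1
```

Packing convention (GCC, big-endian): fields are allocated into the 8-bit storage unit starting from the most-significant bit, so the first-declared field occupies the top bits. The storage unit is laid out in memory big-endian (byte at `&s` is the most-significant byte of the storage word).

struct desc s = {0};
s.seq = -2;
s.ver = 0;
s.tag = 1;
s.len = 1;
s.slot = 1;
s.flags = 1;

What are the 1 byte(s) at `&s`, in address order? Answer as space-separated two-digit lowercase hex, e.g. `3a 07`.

8f

seq:2 = -2 → 0x2 << 6 → word 0x80
ver:2 = 0 → 0x0 << 4 → word 0x80
tag:1 = 1 → 0x1 << 3 → word 0x88
len:1 = 1 → 0x1 << 2 → word 0x8c
slot:1 = 1 → 0x1 << 1 → word 0x8e
flags:1 = 1 → 0x1 << 0 → word 0x8f
word = 0x8f → big-endian bytes:
  [0]=0x8f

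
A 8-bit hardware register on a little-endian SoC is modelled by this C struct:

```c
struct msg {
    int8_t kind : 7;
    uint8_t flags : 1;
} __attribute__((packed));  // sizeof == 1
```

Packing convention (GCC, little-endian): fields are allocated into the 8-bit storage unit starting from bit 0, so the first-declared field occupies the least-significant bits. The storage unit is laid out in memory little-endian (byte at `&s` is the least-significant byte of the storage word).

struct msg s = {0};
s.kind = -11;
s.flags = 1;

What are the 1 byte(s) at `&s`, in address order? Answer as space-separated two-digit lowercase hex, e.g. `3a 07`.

f5

[0+:7] kind=-11 & 0x7f = 0x75; word=0x75
[7+:1] flags=1 & 0x1 = 0x1; word=0xf5
word = 0xf5 → little-endian bytes:
  [0]=0xf5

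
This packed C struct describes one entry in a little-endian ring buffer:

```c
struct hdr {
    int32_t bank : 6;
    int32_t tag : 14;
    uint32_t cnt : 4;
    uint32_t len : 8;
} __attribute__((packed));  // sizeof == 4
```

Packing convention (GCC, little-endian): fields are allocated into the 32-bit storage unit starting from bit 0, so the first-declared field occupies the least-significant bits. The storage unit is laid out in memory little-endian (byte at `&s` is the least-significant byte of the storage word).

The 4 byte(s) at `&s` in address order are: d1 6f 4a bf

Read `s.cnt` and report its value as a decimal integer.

[0]=0xd1 [1]=0x6f [2]=0x4a [3]=0xbf (little-endian) → word 0xbf4a6fd1
bank [0+:6] = (word>>0) & 0x3f = 17
tag [6+:14] = (word>>6) & 0x3fff = 10687
cnt [20+:4] = (word>>20) & 0xf = 4  ←
len [24+:8] = (word>>24) & 0xff = 191

4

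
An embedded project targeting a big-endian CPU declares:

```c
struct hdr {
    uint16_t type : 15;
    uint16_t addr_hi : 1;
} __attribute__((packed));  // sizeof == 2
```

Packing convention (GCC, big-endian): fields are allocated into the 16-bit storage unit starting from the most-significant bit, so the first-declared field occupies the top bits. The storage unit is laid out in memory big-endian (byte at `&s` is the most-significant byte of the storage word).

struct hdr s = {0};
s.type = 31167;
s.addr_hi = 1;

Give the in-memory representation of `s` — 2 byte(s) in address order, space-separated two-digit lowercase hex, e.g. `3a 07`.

[1+:15] type=31167 & 0x7fff = 0x79bf; word=0xf37e
[0+:1] addr_hi=1 & 0x1 = 0x1; word=0xf37f
word = 0xf37f → big-endian bytes:
  [0]=0xf3  [1]=0x7f

f3 7f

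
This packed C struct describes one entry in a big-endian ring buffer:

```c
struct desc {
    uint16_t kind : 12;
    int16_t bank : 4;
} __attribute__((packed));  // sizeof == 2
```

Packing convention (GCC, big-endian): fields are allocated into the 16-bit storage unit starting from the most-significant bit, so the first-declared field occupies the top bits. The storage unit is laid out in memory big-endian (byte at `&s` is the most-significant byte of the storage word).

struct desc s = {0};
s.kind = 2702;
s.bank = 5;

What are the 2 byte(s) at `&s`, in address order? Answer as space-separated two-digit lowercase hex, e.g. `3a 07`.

[4+:12] kind=2702 & 0xfff = 0xa8e; word=0xa8e0
[0+:4] bank=5 & 0xf = 0x5; word=0xa8e5
word = 0xa8e5 → big-endian bytes:
  [0]=0xa8  [1]=0xe5

a8 e5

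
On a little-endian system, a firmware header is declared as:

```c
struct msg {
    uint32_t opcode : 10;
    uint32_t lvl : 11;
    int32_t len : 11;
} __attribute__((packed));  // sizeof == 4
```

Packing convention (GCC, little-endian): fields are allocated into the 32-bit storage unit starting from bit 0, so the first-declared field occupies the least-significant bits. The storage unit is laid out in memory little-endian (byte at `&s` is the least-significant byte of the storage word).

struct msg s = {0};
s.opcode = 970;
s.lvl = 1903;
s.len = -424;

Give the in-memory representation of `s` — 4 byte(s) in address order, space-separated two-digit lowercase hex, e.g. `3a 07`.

opcode:10 = 970 → 0x3ca << 0 → word 0x000003ca
lvl:11 = 1903 → 0x76f << 10 → word 0x001dbfca
len:11 = -424 → 0x658 << 21 → word 0xcb1dbfca
word = 0xcb1dbfca → little-endian bytes:
  [0]=0xca  [1]=0xbf  [2]=0x1d  [3]=0xcb

ca bf 1d cb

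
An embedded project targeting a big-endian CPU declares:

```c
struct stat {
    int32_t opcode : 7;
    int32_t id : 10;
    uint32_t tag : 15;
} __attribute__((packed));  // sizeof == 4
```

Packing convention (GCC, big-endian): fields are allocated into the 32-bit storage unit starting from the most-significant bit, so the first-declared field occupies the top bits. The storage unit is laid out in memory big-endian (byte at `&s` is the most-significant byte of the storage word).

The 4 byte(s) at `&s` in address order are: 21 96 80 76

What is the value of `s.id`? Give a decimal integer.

-211

[0]=0x21 [1]=0x96 [2]=0x80 [3]=0x76 (big-endian) → word 0x21968076
opcode:7 @ bit 25 → (0x21968076>>25)&0x7f = 0x10
id:10 @ bit 15 → (0x21968076>>15)&0x3ff = 0x32d  ←
tag:15 @ bit 0 → (0x21968076>>0)&0x7fff = 0x76
id signed 10b, MSB=1: 813 - 1024 = -211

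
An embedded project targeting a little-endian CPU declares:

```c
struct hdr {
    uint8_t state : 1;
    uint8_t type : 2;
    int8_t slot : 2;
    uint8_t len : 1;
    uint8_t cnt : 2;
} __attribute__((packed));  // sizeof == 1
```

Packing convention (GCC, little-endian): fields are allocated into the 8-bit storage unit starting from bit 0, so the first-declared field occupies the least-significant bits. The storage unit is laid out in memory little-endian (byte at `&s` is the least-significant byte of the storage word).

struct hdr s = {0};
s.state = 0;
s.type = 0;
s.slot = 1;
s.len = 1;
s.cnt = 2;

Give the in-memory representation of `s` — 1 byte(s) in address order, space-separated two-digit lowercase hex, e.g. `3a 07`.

[0+:1] state=0 & 0x1 = 0x0; word=0x00
[1+:2] type=0 & 0x3 = 0x0; word=0x00
[3+:2] slot=1 & 0x3 = 0x1; word=0x08
[5+:1] len=1 & 0x1 = 0x1; word=0x28
[6+:2] cnt=2 & 0x3 = 0x2; word=0xa8
word = 0xa8 → little-endian bytes:
  [0]=0xa8

a8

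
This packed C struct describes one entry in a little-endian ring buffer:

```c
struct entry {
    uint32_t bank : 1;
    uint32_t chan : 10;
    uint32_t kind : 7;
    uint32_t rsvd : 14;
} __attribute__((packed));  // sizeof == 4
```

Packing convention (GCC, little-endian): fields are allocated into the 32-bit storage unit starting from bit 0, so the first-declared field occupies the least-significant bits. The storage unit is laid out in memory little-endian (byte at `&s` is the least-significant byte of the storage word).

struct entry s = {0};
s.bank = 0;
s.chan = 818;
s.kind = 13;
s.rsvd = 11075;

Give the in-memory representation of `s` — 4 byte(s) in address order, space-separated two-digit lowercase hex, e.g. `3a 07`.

64 6e 0c ad

bank:1 = 0 → 0x0 << 0 → word 0x00000000
chan:10 = 818 → 0x332 << 1 → word 0x00000664
kind:7 = 13 → 0xd << 11 → word 0x00006e64
rsvd:14 = 11075 → 0x2b43 << 18 → word 0xad0c6e64
word = 0xad0c6e64 → little-endian bytes:
  [0]=0x64  [1]=0x6e  [2]=0x0c  [3]=0xad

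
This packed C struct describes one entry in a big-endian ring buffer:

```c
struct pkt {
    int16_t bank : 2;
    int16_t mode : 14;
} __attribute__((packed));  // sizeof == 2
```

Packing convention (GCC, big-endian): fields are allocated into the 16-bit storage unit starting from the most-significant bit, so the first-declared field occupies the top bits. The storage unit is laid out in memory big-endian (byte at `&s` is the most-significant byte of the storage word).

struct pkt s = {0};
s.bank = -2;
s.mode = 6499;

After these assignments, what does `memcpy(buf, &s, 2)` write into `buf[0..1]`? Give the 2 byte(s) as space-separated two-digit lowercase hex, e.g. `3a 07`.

99 63

[14+:2] bank=-2 & 0x3 = 0x2; word=0x8000
[0+:14] mode=6499 & 0x3fff = 0x1963; word=0x9963
word = 0x9963 → big-endian bytes:
  [0]=0x99  [1]=0x63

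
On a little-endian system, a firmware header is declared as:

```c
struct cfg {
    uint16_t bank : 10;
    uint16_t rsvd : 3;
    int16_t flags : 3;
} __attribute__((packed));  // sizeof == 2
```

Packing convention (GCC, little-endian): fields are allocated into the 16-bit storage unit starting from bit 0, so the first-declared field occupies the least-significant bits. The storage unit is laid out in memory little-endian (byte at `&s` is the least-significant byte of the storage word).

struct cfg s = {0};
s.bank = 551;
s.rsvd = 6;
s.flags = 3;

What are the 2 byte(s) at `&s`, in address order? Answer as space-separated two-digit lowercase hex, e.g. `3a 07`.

bank:10 = 551 → 0x227 << 0 → word 0x0227
rsvd:3 = 6 → 0x6 << 10 → word 0x1a27
flags:3 = 3 → 0x3 << 13 → word 0x7a27
word = 0x7a27 → little-endian bytes:
  [0]=0x27  [1]=0x7a

27 7a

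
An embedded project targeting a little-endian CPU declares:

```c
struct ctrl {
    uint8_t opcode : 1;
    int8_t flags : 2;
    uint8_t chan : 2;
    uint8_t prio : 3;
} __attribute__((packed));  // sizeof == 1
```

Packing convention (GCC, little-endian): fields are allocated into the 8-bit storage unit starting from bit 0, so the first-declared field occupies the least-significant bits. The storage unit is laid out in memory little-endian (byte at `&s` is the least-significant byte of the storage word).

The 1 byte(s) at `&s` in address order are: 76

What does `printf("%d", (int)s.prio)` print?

3

[0]=0x76 (little-endian) → word 0x76
opcode [0+:1] = (word>>0) & 0x1 = 0
flags [1+:2] = (word>>1) & 0x3 = 3
chan [3+:2] = (word>>3) & 0x3 = 2
prio [5+:3] = (word>>5) & 0x7 = 3  ←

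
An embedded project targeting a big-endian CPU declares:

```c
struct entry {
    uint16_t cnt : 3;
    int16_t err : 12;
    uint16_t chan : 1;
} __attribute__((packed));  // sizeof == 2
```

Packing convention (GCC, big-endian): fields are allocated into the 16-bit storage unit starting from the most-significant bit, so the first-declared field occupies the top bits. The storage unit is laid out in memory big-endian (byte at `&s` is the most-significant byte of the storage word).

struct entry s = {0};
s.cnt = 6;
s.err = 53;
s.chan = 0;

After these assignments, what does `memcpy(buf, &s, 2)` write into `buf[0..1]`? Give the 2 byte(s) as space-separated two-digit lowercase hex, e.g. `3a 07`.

c0 6a

[13+:3] cnt=6 & 0x7 = 0x6; word=0xc000
[1+:12] err=53 & 0xfff = 0x35; word=0xc06a
[0+:1] chan=0 & 0x1 = 0x0; word=0xc06a
word = 0xc06a → big-endian bytes:
  [0]=0xc0  [1]=0x6a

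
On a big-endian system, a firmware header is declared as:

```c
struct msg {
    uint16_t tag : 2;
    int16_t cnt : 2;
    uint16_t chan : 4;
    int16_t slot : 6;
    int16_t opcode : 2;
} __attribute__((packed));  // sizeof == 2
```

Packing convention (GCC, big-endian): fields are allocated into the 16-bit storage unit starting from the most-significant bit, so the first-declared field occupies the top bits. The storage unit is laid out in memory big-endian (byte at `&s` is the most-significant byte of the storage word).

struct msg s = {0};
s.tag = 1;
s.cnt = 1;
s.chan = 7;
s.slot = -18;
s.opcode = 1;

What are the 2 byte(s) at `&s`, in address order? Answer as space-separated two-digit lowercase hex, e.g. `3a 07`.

tag (2b) val=1 bits=0x1 at bit 14: 0x4000
cnt (2b) val=1 bits=0x1 at bit 12: 0x5000
chan (4b) val=7 bits=0x7 at bit 8: 0x5700
slot (6b) val=-18 bits=0x2e at bit 2: 0x57b8
opcode (2b) val=1 bits=0x1 at bit 0: 0x57b9
word = 0x57b9 → big-endian bytes:
  [0]=0x57  [1]=0xb9

57 b9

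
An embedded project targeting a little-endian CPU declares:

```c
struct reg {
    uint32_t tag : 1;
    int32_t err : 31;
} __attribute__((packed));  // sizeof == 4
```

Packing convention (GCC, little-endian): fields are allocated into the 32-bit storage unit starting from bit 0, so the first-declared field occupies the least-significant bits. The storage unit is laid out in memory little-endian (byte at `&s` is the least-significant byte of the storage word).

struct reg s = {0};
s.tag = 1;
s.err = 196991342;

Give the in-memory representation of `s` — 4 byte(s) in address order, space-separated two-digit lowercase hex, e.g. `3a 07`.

tag:1 = 1 → 0x1 << 0 → word 0x00000001
err:31 = 196991342 → 0xbbdd96e << 1 → word 0x177bb2dd
word = 0x177bb2dd → little-endian bytes:
  [0]=0xdd  [1]=0xb2  [2]=0x7b  [3]=0x17

dd b2 7b 17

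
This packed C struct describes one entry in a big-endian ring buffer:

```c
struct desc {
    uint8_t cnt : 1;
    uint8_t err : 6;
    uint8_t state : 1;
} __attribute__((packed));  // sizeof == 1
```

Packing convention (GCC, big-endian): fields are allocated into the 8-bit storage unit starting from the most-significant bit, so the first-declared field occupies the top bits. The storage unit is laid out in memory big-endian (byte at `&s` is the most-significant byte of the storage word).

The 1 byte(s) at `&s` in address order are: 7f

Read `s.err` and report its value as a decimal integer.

[0]=0x7f (big-endian) → word 0x7f
cnt:1 @ bit 7 → (0x7f>>7)&0x1 = 0x0
err:6 @ bit 1 → (0x7f>>1)&0x3f = 0x3f  ←
state:1 @ bit 0 → (0x7f>>0)&0x1 = 0x1

63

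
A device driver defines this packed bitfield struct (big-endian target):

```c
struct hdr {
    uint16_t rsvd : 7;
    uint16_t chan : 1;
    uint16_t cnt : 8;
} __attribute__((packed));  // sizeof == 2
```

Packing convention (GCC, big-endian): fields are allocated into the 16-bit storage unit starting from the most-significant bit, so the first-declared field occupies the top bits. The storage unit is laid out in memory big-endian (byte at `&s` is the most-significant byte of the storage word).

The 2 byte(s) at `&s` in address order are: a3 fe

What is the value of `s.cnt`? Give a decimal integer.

[0]=0xa3 [1]=0xfe (big-endian) → word 0xa3fe
rsvd [9+:7] = (word>>9) & 0x7f = 81
chan [8+:1] = (word>>8) & 0x1 = 1
cnt [0+:8] = (word>>0) & 0xff = 254  ←

254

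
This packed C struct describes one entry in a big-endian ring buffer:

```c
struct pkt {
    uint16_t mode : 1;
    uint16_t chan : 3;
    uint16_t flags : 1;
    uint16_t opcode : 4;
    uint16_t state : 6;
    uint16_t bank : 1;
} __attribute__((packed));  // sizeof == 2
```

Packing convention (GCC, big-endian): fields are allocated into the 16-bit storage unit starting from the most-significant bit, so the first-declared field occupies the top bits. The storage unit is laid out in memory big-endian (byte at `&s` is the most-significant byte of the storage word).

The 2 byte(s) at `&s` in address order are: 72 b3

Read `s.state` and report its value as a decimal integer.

25

[0]=0x72 [1]=0xb3 (big-endian) → word 0x72b3
mode [15+:1] = (word>>15) & 0x1 = 0
chan [12+:3] = (word>>12) & 0x7 = 7
flags [11+:1] = (word>>11) & 0x1 = 0
opcode [7+:4] = (word>>7) & 0xf = 5
state [1+:6] = (word>>1) & 0x3f = 25  ←
bank [0+:1] = (word>>0) & 0x1 = 1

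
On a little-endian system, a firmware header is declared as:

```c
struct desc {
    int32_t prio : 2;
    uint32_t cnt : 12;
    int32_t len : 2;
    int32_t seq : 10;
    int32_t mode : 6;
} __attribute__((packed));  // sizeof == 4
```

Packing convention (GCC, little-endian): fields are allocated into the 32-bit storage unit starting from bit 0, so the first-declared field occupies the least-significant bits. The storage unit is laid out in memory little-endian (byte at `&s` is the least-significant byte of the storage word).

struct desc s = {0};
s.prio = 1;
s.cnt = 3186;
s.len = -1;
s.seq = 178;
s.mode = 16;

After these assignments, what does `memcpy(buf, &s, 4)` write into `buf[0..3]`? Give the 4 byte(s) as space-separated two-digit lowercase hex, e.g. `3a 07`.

[0+:2] prio=1 & 0x3 = 0x1; word=0x00000001
[2+:12] cnt=3186 & 0xfff = 0xc72; word=0x000031c9
[14+:2] len=-1 & 0x3 = 0x3; word=0x0000f1c9
[16+:10] seq=178 & 0x3ff = 0xb2; word=0x00b2f1c9
[26+:6] mode=16 & 0x3f = 0x10; word=0x40b2f1c9
word = 0x40b2f1c9 → little-endian bytes:
  [0]=0xc9  [1]=0xf1  [2]=0xb2  [3]=0x40

c9 f1 b2 40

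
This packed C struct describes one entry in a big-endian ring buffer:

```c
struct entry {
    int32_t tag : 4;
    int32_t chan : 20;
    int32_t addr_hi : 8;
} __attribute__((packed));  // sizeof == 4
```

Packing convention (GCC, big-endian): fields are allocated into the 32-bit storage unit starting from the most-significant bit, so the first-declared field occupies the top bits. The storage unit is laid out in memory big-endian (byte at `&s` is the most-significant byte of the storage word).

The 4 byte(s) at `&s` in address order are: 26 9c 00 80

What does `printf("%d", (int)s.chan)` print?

433152

[0]=0x26 [1]=0x9c [2]=0x00 [3]=0x80 (big-endian) → word 0x269c0080
tag:4 @ bit 28 → (0x269c0080>>28)&0xf = 0x2
chan:20 @ bit 8 → (0x269c0080>>8)&0xfffff = 0x69c00  ←
addr_hi:8 @ bit 0 → (0x269c0080>>0)&0xff = 0x80
chan signed 20b, MSB=0: value = 433152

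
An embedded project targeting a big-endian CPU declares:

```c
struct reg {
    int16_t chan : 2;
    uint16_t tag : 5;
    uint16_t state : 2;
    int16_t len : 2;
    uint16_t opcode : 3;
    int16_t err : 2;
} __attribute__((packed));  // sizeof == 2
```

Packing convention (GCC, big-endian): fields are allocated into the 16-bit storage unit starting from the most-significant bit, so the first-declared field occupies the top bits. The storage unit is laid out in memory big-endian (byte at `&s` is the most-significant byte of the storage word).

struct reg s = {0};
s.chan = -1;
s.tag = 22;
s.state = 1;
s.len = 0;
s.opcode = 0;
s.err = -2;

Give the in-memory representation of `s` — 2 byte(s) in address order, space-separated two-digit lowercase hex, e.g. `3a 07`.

chan:2 = -1 → 0x3 << 14 → word 0xc000
tag:5 = 22 → 0x16 << 9 → word 0xec00
state:2 = 1 → 0x1 << 7 → word 0xec80
len:2 = 0 → 0x0 << 5 → word 0xec80
opcode:3 = 0 → 0x0 << 2 → word 0xec80
err:2 = -2 → 0x2 << 0 → word 0xec82
word = 0xec82 → big-endian bytes:
  [0]=0xec  [1]=0x82

ec 82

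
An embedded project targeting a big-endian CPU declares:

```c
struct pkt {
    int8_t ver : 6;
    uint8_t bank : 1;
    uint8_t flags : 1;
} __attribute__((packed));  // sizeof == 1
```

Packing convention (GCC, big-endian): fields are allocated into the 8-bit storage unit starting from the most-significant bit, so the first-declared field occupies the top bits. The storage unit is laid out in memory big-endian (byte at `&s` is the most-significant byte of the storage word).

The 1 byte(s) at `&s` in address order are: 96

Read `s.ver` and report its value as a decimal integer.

[0]=0x96 (big-endian) → word 0x96
ver:6 @ bit 2 → (0x96>>2)&0x3f = 0x25  ←
bank:1 @ bit 1 → (0x96>>1)&0x1 = 0x1
flags:1 @ bit 0 → (0x96>>0)&0x1 = 0x0
ver signed 6b, MSB=1: 37 - 64 = -27

-27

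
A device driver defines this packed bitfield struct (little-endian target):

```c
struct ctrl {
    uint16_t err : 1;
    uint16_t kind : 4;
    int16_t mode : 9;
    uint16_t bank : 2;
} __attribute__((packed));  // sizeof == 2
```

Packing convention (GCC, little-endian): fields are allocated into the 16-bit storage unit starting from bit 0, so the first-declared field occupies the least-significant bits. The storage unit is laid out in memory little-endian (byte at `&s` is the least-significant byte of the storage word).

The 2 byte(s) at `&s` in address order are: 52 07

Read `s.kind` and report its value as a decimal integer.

[0]=0x52 [1]=0x07 (little-endian) → word 0x0752
err [0+:1] = (word>>0) & 0x1 = 0
kind [1+:4] = (word>>1) & 0xf = 9  ←
mode [5+:9] = (word>>5) & 0x1ff = 58
bank [14+:2] = (word>>14) & 0x3 = 0

9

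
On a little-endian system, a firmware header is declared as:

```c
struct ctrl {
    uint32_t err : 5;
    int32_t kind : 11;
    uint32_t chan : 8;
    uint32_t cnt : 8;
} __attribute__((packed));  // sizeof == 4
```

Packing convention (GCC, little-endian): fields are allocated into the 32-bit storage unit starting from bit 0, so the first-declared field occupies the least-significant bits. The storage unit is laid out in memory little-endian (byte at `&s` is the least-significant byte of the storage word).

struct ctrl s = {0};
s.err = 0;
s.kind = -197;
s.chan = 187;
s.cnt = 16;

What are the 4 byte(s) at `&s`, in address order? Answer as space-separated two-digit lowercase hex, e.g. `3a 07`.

60 e7 bb 10

[0+:5] err=0 & 0x1f = 0x0; word=0x00000000
[5+:11] kind=-197 & 0x7ff = 0x73b; word=0x0000e760
[16+:8] chan=187 & 0xff = 0xbb; word=0x00bbe760
[24+:8] cnt=16 & 0xff = 0x10; word=0x10bbe760
word = 0x10bbe760 → little-endian bytes:
  [0]=0x60  [1]=0xe7  [2]=0xbb  [3]=0x10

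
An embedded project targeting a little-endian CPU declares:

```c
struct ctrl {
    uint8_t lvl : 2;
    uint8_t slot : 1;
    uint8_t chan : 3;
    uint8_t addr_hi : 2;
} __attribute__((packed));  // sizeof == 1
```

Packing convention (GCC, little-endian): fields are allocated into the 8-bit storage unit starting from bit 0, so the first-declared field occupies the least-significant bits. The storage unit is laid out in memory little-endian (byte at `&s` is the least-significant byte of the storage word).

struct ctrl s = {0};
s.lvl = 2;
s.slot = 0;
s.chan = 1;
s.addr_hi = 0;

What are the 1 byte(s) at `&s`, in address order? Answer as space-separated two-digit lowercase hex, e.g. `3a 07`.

0a

lvl (2b) val=2 bits=0x2 at bit 0: 0x02
slot (1b) val=0 bits=0x0 at bit 2: 0x02
chan (3b) val=1 bits=0x1 at bit 3: 0x0a
addr_hi (2b) val=0 bits=0x0 at bit 6: 0x0a
word = 0x0a → little-endian bytes:
  [0]=0x0a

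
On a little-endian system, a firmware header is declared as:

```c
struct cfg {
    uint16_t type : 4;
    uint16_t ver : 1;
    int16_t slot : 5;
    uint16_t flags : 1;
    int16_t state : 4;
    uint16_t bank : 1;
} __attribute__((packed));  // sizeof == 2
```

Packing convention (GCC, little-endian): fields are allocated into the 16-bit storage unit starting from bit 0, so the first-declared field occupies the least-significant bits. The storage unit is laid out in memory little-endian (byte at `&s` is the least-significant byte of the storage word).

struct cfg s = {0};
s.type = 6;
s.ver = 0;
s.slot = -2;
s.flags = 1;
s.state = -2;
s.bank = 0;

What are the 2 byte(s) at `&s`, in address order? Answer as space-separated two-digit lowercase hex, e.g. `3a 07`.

c6 77

type (4b) val=6 bits=0x6 at bit 0: 0x0006
ver (1b) val=0 bits=0x0 at bit 4: 0x0006
slot (5b) val=-2 bits=0x1e at bit 5: 0x03c6
flags (1b) val=1 bits=0x1 at bit 10: 0x07c6
state (4b) val=-2 bits=0xe at bit 11: 0x77c6
bank (1b) val=0 bits=0x0 at bit 15: 0x77c6
word = 0x77c6 → little-endian bytes:
  [0]=0xc6  [1]=0x77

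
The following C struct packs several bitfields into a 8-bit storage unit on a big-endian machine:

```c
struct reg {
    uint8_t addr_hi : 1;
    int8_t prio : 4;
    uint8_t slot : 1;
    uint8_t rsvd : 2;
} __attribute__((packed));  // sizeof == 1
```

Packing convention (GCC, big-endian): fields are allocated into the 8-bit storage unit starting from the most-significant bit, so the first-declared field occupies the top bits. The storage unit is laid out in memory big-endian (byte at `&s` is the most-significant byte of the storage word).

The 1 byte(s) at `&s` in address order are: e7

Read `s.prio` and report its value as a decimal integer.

[0]=0xe7 (big-endian) → word 0xe7
addr_hi [7+:1] = (word>>7) & 0x1 = 1
prio [3+:4] = (word>>3) & 0xf = 12  ←
slot [2+:1] = (word>>2) & 0x1 = 1
rsvd [0+:2] = (word>>0) & 0x3 = 3
prio signed 4b, MSB=1: 12 - 16 = -4

-4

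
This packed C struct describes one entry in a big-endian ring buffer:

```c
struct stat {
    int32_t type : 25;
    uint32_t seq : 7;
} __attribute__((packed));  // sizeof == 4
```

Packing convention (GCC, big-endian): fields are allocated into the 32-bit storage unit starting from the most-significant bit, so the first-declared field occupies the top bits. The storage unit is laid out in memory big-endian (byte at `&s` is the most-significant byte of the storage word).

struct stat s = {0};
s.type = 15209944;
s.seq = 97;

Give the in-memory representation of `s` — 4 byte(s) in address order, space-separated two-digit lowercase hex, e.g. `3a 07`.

[7+:25] type=15209944 & 0x1ffffff = 0xe815d8; word=0x740aec00
[0+:7] seq=97 & 0x7f = 0x61; word=0x740aec61
word = 0x740aec61 → big-endian bytes:
  [0]=0x74  [1]=0x0a  [2]=0xec  [3]=0x61

74 0a ec 61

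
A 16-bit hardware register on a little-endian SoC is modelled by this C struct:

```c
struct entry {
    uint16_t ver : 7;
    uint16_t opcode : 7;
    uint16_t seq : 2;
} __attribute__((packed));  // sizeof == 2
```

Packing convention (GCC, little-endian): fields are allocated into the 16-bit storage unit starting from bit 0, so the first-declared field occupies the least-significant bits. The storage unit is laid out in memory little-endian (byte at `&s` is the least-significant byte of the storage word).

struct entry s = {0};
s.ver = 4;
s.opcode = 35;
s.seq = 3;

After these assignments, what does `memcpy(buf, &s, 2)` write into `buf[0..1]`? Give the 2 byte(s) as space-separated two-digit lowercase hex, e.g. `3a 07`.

ver:7 = 4 → 0x4 << 0 → word 0x0004
opcode:7 = 35 → 0x23 << 7 → word 0x1184
seq:2 = 3 → 0x3 << 14 → word 0xd184
word = 0xd184 → little-endian bytes:
  [0]=0x84  [1]=0xd1

84 d1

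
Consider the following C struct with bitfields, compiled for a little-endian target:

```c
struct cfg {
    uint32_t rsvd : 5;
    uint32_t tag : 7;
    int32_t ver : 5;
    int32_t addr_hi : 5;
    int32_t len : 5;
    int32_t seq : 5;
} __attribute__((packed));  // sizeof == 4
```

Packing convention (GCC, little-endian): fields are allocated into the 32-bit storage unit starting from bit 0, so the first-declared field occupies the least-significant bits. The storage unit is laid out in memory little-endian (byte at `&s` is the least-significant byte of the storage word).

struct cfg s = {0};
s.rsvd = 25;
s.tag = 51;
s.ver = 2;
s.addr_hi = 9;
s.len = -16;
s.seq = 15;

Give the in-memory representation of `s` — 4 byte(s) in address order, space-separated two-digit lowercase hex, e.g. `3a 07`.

rsvd:5 = 25 → 0x19 << 0 → word 0x00000019
tag:7 = 51 → 0x33 << 5 → word 0x00000679
ver:5 = 2 → 0x2 << 12 → word 0x00002679
addr_hi:5 = 9 → 0x9 << 17 → word 0x00122679
len:5 = -16 → 0x10 << 22 → word 0x04122679
seq:5 = 15 → 0xf << 27 → word 0x7c122679
word = 0x7c122679 → little-endian bytes:
  [0]=0x79  [1]=0x26  [2]=0x12  [3]=0x7c

79 26 12 7c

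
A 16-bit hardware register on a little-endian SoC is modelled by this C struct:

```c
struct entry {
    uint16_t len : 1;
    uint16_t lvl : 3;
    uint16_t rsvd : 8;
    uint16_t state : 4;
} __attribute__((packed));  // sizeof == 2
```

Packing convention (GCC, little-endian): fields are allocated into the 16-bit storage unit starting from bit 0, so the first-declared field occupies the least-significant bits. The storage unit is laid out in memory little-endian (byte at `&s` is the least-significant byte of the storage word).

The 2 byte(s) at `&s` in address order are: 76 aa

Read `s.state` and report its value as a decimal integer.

[0]=0x76 [1]=0xaa (little-endian) → word 0xaa76
len [0+:1] = (word>>0) & 0x1 = 0
lvl [1+:3] = (word>>1) & 0x7 = 3
rsvd [4+:8] = (word>>4) & 0xff = 167
state [12+:4] = (word>>12) & 0xf = 10  ←

10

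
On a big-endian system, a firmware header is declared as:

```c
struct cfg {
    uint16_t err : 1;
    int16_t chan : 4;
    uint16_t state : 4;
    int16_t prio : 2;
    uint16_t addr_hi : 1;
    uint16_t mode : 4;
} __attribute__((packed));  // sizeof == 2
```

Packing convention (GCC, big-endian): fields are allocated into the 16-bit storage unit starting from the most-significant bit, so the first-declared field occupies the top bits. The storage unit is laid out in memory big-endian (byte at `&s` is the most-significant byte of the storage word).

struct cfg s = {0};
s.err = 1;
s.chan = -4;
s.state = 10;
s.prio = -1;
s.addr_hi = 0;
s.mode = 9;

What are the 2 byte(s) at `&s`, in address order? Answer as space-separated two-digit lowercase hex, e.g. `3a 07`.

e5 69

[15+:1] err=1 & 0x1 = 0x1; word=0x8000
[11+:4] chan=-4 & 0xf = 0xc; word=0xe000
[7+:4] state=10 & 0xf = 0xa; word=0xe500
[5+:2] prio=-1 & 0x3 = 0x3; word=0xe560
[4+:1] addr_hi=0 & 0x1 = 0x0; word=0xe560
[0+:4] mode=9 & 0xf = 0x9; word=0xe569
word = 0xe569 → big-endian bytes:
  [0]=0xe5  [1]=0x69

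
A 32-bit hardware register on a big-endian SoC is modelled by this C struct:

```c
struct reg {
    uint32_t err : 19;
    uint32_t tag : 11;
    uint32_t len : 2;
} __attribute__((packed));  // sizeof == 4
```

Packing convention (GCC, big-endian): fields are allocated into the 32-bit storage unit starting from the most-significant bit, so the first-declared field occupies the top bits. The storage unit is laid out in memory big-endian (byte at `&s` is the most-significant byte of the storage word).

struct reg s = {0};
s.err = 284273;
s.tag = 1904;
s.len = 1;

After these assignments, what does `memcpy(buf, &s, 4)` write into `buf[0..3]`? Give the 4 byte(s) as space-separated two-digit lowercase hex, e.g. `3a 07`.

8a ce 3d c1

[13+:19] err=284273 & 0x7ffff = 0x45671; word=0x8ace2000
[2+:11] tag=1904 & 0x7ff = 0x770; word=0x8ace3dc0
[0+:2] len=1 & 0x3 = 0x1; word=0x8ace3dc1
word = 0x8ace3dc1 → big-endian bytes:
  [0]=0x8a  [1]=0xce  [2]=0x3d  [3]=0xc1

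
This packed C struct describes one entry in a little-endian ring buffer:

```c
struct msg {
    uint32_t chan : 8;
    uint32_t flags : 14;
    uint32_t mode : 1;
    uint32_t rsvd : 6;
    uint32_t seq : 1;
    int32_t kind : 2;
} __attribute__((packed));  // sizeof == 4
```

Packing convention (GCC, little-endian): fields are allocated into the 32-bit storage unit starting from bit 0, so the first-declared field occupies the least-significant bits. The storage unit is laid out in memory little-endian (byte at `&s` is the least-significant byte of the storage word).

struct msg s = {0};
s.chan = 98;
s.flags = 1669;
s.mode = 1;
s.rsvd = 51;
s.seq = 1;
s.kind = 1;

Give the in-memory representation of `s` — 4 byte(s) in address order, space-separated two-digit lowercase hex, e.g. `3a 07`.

62 85 c6 79

chan (8b) val=98 bits=0x62 at bit 0: 0x00000062
flags (14b) val=1669 bits=0x685 at bit 8: 0x00068562
mode (1b) val=1 bits=0x1 at bit 22: 0x00468562
rsvd (6b) val=51 bits=0x33 at bit 23: 0x19c68562
seq (1b) val=1 bits=0x1 at bit 29: 0x39c68562
kind (2b) val=1 bits=0x1 at bit 30: 0x79c68562
word = 0x79c68562 → little-endian bytes:
  [0]=0x62  [1]=0x85  [2]=0xc6  [3]=0x79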